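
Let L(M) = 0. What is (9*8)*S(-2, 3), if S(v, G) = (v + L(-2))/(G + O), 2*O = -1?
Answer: -288/5 ≈ -57.600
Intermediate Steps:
O = -1/2 (O = (1/2)*(-1) = -1/2 ≈ -0.50000)
S(v, G) = v/(-1/2 + G) (S(v, G) = (v + 0)/(G - 1/2) = v/(-1/2 + G))
(9*8)*S(-2, 3) = (9*8)*(2*(-2)/(-1 + 2*3)) = 72*(2*(-2)/(-1 + 6)) = 72*(2*(-2)/5) = 72*(2*(-2)*(1/5)) = 72*(-4/5) = -288/5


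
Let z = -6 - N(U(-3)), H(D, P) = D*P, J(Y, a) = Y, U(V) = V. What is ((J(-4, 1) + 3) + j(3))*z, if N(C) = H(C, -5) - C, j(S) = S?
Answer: -48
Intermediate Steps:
N(C) = -6*C (N(C) = C*(-5) - C = -5*C - C = -6*C)
z = -24 (z = -6 - (-6)*(-3) = -6 - 1*18 = -6 - 18 = -24)
((J(-4, 1) + 3) + j(3))*z = ((-4 + 3) + 3)*(-24) = (-1 + 3)*(-24) = 2*(-24) = -48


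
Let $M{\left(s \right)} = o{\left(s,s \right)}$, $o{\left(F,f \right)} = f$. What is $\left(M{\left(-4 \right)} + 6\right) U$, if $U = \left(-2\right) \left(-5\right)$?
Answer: $20$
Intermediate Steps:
$M{\left(s \right)} = s$
$U = 10$
$\left(M{\left(-4 \right)} + 6\right) U = \left(-4 + 6\right) 10 = 2 \cdot 10 = 20$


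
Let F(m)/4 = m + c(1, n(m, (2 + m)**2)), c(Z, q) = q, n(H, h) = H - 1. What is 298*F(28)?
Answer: 65560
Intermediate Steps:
n(H, h) = -1 + H
F(m) = -4 + 8*m (F(m) = 4*(m + (-1 + m)) = 4*(-1 + 2*m) = -4 + 8*m)
298*F(28) = 298*(-4 + 8*28) = 298*(-4 + 224) = 298*220 = 65560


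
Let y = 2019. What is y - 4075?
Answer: -2056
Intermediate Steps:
y - 4075 = 2019 - 4075 = -2056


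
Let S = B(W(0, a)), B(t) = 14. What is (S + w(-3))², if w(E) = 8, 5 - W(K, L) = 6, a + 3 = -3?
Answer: 484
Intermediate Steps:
a = -6 (a = -3 - 3 = -6)
W(K, L) = -1 (W(K, L) = 5 - 1*6 = 5 - 6 = -1)
S = 14
(S + w(-3))² = (14 + 8)² = 22² = 484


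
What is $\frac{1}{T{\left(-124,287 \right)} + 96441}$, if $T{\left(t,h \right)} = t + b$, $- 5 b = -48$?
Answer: $\frac{5}{481633} \approx 1.0381 \cdot 10^{-5}$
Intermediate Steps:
$b = \frac{48}{5}$ ($b = \left(- \frac{1}{5}\right) \left(-48\right) = \frac{48}{5} \approx 9.6$)
$T{\left(t,h \right)} = \frac{48}{5} + t$ ($T{\left(t,h \right)} = t + \frac{48}{5} = \frac{48}{5} + t$)
$\frac{1}{T{\left(-124,287 \right)} + 96441} = \frac{1}{\left(\frac{48}{5} - 124\right) + 96441} = \frac{1}{- \frac{572}{5} + 96441} = \frac{1}{\frac{481633}{5}} = \frac{5}{481633}$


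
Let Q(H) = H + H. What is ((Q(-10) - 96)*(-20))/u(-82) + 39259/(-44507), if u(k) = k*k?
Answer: -40180319/74816267 ≈ -0.53705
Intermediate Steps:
u(k) = k²
Q(H) = 2*H
((Q(-10) - 96)*(-20))/u(-82) + 39259/(-44507) = ((2*(-10) - 96)*(-20))/((-82)²) + 39259/(-44507) = ((-20 - 96)*(-20))/6724 + 39259*(-1/44507) = -116*(-20)*(1/6724) - 39259/44507 = 2320*(1/6724) - 39259/44507 = 580/1681 - 39259/44507 = -40180319/74816267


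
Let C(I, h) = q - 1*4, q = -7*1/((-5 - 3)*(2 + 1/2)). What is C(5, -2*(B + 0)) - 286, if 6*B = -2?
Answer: -5793/20 ≈ -289.65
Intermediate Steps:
q = 7/20 (q = -7*(-1/(8*(2 + 1*(½)))) = -7*(-1/(8*(2 + ½))) = -7/((-8*5/2)) = -7/(-20) = -7*(-1/20) = 7/20 ≈ 0.35000)
B = -⅓ (B = (⅙)*(-2) = -⅓ ≈ -0.33333)
C(I, h) = -73/20 (C(I, h) = 7/20 - 1*4 = 7/20 - 4 = -73/20)
C(5, -2*(B + 0)) - 286 = -73/20 - 286 = -5793/20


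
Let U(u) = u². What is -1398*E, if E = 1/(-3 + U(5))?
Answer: -699/11 ≈ -63.545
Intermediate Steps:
E = 1/22 (E = 1/(-3 + 5²) = 1/(-3 + 25) = 1/22 ≈ 0.045455)
-1398*E = -1398*1/22 = -699/11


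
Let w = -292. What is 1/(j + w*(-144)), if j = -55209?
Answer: -1/13161 ≈ -7.5982e-5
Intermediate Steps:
1/(j + w*(-144)) = 1/(-55209 - 292*(-144)) = 1/(-55209 + 42048) = 1/(-13161) = -1/13161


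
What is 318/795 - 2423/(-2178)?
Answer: 16471/10890 ≈ 1.5125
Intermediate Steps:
318/795 - 2423/(-2178) = 318*(1/795) - 2423*(-1/2178) = ⅖ + 2423/2178 = 16471/10890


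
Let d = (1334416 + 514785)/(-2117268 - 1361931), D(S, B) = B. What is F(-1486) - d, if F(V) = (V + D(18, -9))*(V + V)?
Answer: 15458570094061/3479199 ≈ 4.4431e+6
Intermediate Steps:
d = -1849201/3479199 (d = 1849201/(-3479199) = 1849201*(-1/3479199) = -1849201/3479199 ≈ -0.53150)
F(V) = 2*V*(-9 + V) (F(V) = (V - 9)*(V + V) = (-9 + V)*(2*V) = 2*V*(-9 + V))
F(-1486) - d = 2*(-1486)*(-9 - 1486) - 1*(-1849201/3479199) = 2*(-1486)*(-1495) + 1849201/3479199 = 4443140 + 1849201/3479199 = 15458570094061/3479199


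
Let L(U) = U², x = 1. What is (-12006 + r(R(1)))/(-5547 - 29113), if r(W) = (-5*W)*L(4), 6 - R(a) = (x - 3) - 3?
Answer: 6443/17330 ≈ 0.37178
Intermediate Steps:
R(a) = 11 (R(a) = 6 - ((1 - 3) - 3) = 6 - (-2 - 3) = 6 - 1*(-5) = 6 + 5 = 11)
r(W) = -80*W (r(W) = -5*W*4² = -5*W*16 = -80*W)
(-12006 + r(R(1)))/(-5547 - 29113) = (-12006 - 80*11)/(-5547 - 29113) = (-12006 - 880)/(-34660) = -12886*(-1/34660) = 6443/17330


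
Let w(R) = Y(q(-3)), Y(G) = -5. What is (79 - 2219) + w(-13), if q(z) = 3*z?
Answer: -2145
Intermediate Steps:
w(R) = -5
(79 - 2219) + w(-13) = (79 - 2219) - 5 = -2140 - 5 = -2145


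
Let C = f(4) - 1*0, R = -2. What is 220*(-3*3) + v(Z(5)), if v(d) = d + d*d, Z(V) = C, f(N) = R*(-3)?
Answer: -1938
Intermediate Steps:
f(N) = 6 (f(N) = -2*(-3) = 6)
C = 6 (C = 6 - 1*0 = 6 + 0 = 6)
Z(V) = 6
v(d) = d + d²
220*(-3*3) + v(Z(5)) = 220*(-3*3) + 6*(1 + 6) = 220*(-9) + 6*7 = -1980 + 42 = -1938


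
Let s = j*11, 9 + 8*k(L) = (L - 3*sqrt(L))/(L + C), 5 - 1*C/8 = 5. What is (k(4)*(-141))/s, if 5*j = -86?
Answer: -13395/15136 ≈ -0.88498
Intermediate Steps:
j = -86/5 (j = (1/5)*(-86) = -86/5 ≈ -17.200)
C = 0 (C = 40 - 8*5 = 40 - 40 = 0)
k(L) = -9/8 + (L - 3*sqrt(L))/(8*L) (k(L) = -9/8 + ((L - 3*sqrt(L))/(L + 0))/8 = -9/8 + ((L - 3*sqrt(L))/L)/8 = -9/8 + (L - 3*sqrt(L))/(8*L))
s = -946/5 (s = -86/5*11 = -946/5 ≈ -189.20)
(k(4)*(-141))/s = ((-1 - 3/(8*sqrt(4)))*(-141))/(-946/5) = ((-1 - 3/8*1/2)*(-141))*(-5/946) = ((-1 - 3/16)*(-141))*(-5/946) = -19/16*(-141)*(-5/946) = (2679/16)*(-5/946) = -13395/15136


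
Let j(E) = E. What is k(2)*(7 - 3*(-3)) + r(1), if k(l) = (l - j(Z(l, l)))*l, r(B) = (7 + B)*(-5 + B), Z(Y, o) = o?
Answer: -32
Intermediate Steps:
r(B) = (-5 + B)*(7 + B)
k(l) = 0 (k(l) = (l - l)*l = 0*l = 0)
k(2)*(7 - 3*(-3)) + r(1) = 0*(7 - 3*(-3)) + (-35 + 1**2 + 2*1) = 0*(7 + 9) + (-35 + 1 + 2) = 0*16 - 32 = 0 - 32 = -32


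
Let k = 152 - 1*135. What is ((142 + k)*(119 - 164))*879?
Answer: -6289245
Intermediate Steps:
k = 17 (k = 152 - 135 = 17)
((142 + k)*(119 - 164))*879 = ((142 + 17)*(119 - 164))*879 = (159*(-45))*879 = -7155*879 = -6289245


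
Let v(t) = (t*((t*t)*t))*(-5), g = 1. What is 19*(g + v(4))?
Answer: -24301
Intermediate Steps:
v(t) = -5*t**4 (v(t) = (t*(t**2*t))*(-5) = (t*t**3)*(-5) = t**4*(-5) = -5*t**4)
19*(g + v(4)) = 19*(1 - 5*4**4) = 19*(1 - 5*256) = 19*(1 - 1280) = 19*(-1279) = -24301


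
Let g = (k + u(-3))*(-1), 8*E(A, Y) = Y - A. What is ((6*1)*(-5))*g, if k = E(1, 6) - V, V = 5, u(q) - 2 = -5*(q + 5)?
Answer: -1485/4 ≈ -371.25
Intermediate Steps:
u(q) = -23 - 5*q (u(q) = 2 - 5*(q + 5) = 2 - 5*(5 + q) = 2 + (-25 - 5*q) = -23 - 5*q)
E(A, Y) = -A/8 + Y/8 (E(A, Y) = (Y - A)/8 = -A/8 + Y/8)
k = -35/8 (k = (-⅛*1 + (⅛)*6) - 1*5 = (-⅛ + ¾) - 5 = 5/8 - 5 = -35/8 ≈ -4.3750)
g = 99/8 (g = (-35/8 + (-23 - 5*(-3)))*(-1) = (-35/8 + (-23 + 15))*(-1) = (-35/8 - 8)*(-1) = -99/8*(-1) = 99/8 ≈ 12.375)
((6*1)*(-5))*g = ((6*1)*(-5))*(99/8) = (6*(-5))*(99/8) = -30*99/8 = -1485/4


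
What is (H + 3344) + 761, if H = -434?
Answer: 3671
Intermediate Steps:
(H + 3344) + 761 = (-434 + 3344) + 761 = 2910 + 761 = 3671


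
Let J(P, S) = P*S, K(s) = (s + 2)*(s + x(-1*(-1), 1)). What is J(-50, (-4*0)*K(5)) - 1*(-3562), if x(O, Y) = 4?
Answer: 3562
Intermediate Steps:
K(s) = (2 + s)*(4 + s) (K(s) = (s + 2)*(s + 4) = (2 + s)*(4 + s))
J(-50, (-4*0)*K(5)) - 1*(-3562) = -50*(-4*0)*(8 + 5**2 + 6*5) - 1*(-3562) = -0*(8 + 25 + 30) + 3562 = -0*63 + 3562 = -50*0 + 3562 = 0 + 3562 = 3562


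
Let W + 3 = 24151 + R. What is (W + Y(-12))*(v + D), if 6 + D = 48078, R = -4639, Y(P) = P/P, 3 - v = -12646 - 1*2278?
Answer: 1229110490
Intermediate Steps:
v = 14927 (v = 3 - (-12646 - 1*2278) = 3 - (-12646 - 2278) = 3 - 1*(-14924) = 3 + 14924 = 14927)
Y(P) = 1
W = 19509 (W = -3 + (24151 - 4639) = -3 + 19512 = 19509)
D = 48072 (D = -6 + 48078 = 48072)
(W + Y(-12))*(v + D) = (19509 + 1)*(14927 + 48072) = 19510*62999 = 1229110490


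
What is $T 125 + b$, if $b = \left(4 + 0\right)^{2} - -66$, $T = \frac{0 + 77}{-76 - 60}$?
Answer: $\frac{1527}{136} \approx 11.228$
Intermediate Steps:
$T = - \frac{77}{136}$ ($T = \frac{77}{-136} = 77 \left(- \frac{1}{136}\right) = - \frac{77}{136} \approx -0.56618$)
$b = 82$ ($b = 4^{2} + 66 = 16 + 66 = 82$)
$T 125 + b = \left(- \frac{77}{136}\right) 125 + 82 = - \frac{9625}{136} + 82 = \frac{1527}{136}$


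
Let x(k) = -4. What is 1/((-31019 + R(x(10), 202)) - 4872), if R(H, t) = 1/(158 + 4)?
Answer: -162/5814341 ≈ -2.7862e-5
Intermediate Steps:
R(H, t) = 1/162
1/((-31019 + R(x(10), 202)) - 4872) = 1/((-31019 + 1/162) - 4872) = 1/(-5025077/162 - 4872) = 1/(-5814341/162) = -162/5814341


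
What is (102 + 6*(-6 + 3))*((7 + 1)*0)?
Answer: 0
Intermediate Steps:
(102 + 6*(-6 + 3))*((7 + 1)*0) = (102 + 6*(-3))*(8*0) = (102 - 18)*0 = 84*0 = 0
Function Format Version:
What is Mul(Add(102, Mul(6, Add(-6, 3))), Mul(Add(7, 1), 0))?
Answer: 0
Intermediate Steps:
Mul(Add(102, Mul(6, Add(-6, 3))), Mul(Add(7, 1), 0)) = Mul(Add(102, Mul(6, -3)), Mul(8, 0)) = Mul(Add(102, -18), 0) = Mul(84, 0) = 0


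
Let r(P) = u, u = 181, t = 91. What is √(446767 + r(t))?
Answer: 2*√111737 ≈ 668.54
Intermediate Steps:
r(P) = 181
√(446767 + r(t)) = √(446767 + 181) = √446948 = 2*√111737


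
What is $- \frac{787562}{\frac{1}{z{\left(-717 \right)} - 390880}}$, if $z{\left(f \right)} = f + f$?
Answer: $308971598468$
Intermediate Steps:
$z{\left(f \right)} = 2 f$
$- \frac{787562}{\frac{1}{z{\left(-717 \right)} - 390880}} = - \frac{787562}{\frac{1}{2 \left(-717\right) - 390880}} = - \frac{787562}{\frac{1}{-1434 - 390880}} = - \frac{787562}{\frac{1}{-392314}} = - \frac{787562}{- \frac{1}{392314}} = \left(-787562\right) \left(-392314\right) = 308971598468$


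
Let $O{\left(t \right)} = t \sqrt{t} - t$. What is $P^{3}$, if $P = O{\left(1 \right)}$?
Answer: $0$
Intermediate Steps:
$O{\left(t \right)} = t^{\frac{3}{2}} - t$
$P = 0$ ($P = 1^{\frac{3}{2}} - 1 = 1 - 1 = 0$)
$P^{3} = 0^{3} = 0$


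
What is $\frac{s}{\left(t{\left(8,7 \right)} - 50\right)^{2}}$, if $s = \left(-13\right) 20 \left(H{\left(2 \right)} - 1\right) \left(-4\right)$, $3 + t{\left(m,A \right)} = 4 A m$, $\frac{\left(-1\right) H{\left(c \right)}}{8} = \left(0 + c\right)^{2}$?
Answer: $- \frac{11440}{9747} \approx -1.1737$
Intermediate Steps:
$H{\left(c \right)} = - 8 c^{2}$ ($H{\left(c \right)} = - 8 \left(0 + c\right)^{2} = - 8 c^{2}$)
$t{\left(m,A \right)} = -3 + 4 A m$
$s = -34320$ ($s = \left(-13\right) 20 \left(- 8 \cdot 2^{2} - 1\right) \left(-4\right) = - 260 \left(\left(-8\right) 4 - 1\right) \left(-4\right) = - 260 \left(-32 - 1\right) \left(-4\right) = - 260 \left(\left(-33\right) \left(-4\right)\right) = \left(-260\right) 132 = -34320$)
$\frac{s}{\left(t{\left(8,7 \right)} - 50\right)^{2}} = - \frac{34320}{\left(\left(-3 + 4 \cdot 7 \cdot 8\right) - 50\right)^{2}} = - \frac{34320}{\left(\left(-3 + 224\right) - 50\right)^{2}} = - \frac{34320}{\left(221 - 50\right)^{2}} = - \frac{34320}{171^{2}} = - \frac{34320}{29241} = \left(-34320\right) \frac{1}{29241} = - \frac{11440}{9747}$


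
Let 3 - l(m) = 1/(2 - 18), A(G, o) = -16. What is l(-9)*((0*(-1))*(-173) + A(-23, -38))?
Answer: -49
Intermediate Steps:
l(m) = 49/16 (l(m) = 3 - 1/(2 - 18) = 3 - 1/(-16) = 3 - 1*(-1/16) = 3 + 1/16 = 49/16)
l(-9)*((0*(-1))*(-173) + A(-23, -38)) = 49*((0*(-1))*(-173) - 16)/16 = 49*(0*(-173) - 16)/16 = 49*(0 - 16)/16 = (49/16)*(-16) = -49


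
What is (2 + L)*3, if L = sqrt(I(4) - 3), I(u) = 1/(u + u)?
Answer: 6 + 3*I*sqrt(46)/4 ≈ 6.0 + 5.0867*I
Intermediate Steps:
I(u) = 1/(2*u)
L = I*sqrt(46)/4 (L = sqrt((1/2)/4 - 3) = sqrt((1/2)*(1/4) - 3) = sqrt(1/8 - 3) = sqrt(-23/8) = I*sqrt(46)/4 ≈ 1.6956*I)
(2 + L)*3 = (2 + I*sqrt(46)/4)*3 = 6 + 3*I*sqrt(46)/4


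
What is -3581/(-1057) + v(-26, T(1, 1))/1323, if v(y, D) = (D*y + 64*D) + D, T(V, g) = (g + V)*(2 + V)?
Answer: 79127/22197 ≈ 3.5648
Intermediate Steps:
T(V, g) = (2 + V)*(V + g) (T(V, g) = (V + g)*(2 + V) = (2 + V)*(V + g))
v(y, D) = 65*D + D*y (v(y, D) = (64*D + D*y) + D = 65*D + D*y)
-3581/(-1057) + v(-26, T(1, 1))/1323 = -3581/(-1057) + ((1² + 2*1 + 2*1 + 1*1)*(65 - 26))/1323 = -3581*(-1/1057) + ((1 + 2 + 2 + 1)*39)*(1/1323) = 3581/1057 + (6*39)*(1/1323) = 3581/1057 + 234*(1/1323) = 3581/1057 + 26/147 = 79127/22197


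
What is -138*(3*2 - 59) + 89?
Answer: 7403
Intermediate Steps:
-138*(3*2 - 59) + 89 = -138*(6 - 59) + 89 = -138*(-53) + 89 = 7314 + 89 = 7403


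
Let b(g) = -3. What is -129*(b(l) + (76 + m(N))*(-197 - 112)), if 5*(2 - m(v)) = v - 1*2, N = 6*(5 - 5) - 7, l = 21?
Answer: 15906474/5 ≈ 3.1813e+6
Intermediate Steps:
N = -7 (N = 6*0 - 7 = 0 - 7 = -7)
m(v) = 12/5 - v/5 (m(v) = 2 - (v - 1*2)/5 = 2 - (v - 2)/5 = 2 - (-2 + v)/5 = 2 + (⅖ - v/5) = 12/5 - v/5)
-129*(b(l) + (76 + m(N))*(-197 - 112)) = -129*(-3 + (76 + (12/5 - ⅕*(-7)))*(-197 - 112)) = -129*(-3 + (76 + (12/5 + 7/5))*(-309)) = -129*(-3 + (76 + 19/5)*(-309)) = -129*(-3 + (399/5)*(-309)) = -129*(-3 - 123291/5) = -129*(-123306/5) = 15906474/5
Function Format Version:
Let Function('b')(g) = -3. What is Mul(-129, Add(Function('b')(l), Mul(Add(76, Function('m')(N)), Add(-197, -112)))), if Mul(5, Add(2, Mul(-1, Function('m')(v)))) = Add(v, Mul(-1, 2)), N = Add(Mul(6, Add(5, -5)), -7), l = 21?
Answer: Rational(15906474, 5) ≈ 3.1813e+6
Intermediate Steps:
N = -7 (N = Add(Mul(6, 0), -7) = Add(0, -7) = -7)
Function('m')(v) = Add(Rational(12, 5), Mul(Rational(-1, 5), v)) (Function('m')(v) = Add(2, Mul(Rational(-1, 5), Add(v, Mul(-1, 2)))) = Add(2, Mul(Rational(-1, 5), Add(v, -2))) = Add(2, Mul(Rational(-1, 5), Add(-2, v))) = Add(2, Add(Rational(2, 5), Mul(Rational(-1, 5), v))) = Add(Rational(12, 5), Mul(Rational(-1, 5), v)))
Mul(-129, Add(Function('b')(l), Mul(Add(76, Function('m')(N)), Add(-197, -112)))) = Mul(-129, Add(-3, Mul(Add(76, Add(Rational(12, 5), Mul(Rational(-1, 5), -7))), Add(-197, -112)))) = Mul(-129, Add(-3, Mul(Add(76, Add(Rational(12, 5), Rational(7, 5))), -309))) = Mul(-129, Add(-3, Mul(Add(76, Rational(19, 5)), -309))) = Mul(-129, Add(-3, Mul(Rational(399, 5), -309))) = Mul(-129, Add(-3, Rational(-123291, 5))) = Mul(-129, Rational(-123306, 5)) = Rational(15906474, 5)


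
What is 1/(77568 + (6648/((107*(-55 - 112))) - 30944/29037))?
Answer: 518862153/40246353507592 ≈ 1.2892e-5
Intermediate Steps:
1/(77568 + (6648/((107*(-55 - 112))) - 30944/29037)) = 1/(77568 + (6648/((107*(-167))) - 30944*1/29037)) = 1/(77568 + (6648/(-17869) - 30944/29037)) = 1/(77568 + (6648*(-1/17869) - 30944/29037)) = 1/(77568 + (-6648/17869 - 30944/29037)) = 1/(77568 - 745976312/518862153) = 1/(40246353507592/518862153) = 518862153/40246353507592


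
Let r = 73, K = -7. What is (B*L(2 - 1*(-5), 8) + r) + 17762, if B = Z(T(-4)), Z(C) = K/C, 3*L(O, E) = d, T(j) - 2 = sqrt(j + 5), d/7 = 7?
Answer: 160172/9 ≈ 17797.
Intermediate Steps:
d = 49 (d = 7*7 = 49)
T(j) = 2 + sqrt(5 + j) (T(j) = 2 + sqrt(j + 5) = 2 + sqrt(5 + j))
L(O, E) = 49/3 (L(O, E) = (1/3)*49 = 49/3)
Z(C) = -7/C
B = -7/3 (B = -7/(2 + sqrt(5 - 4)) = -7/(2 + sqrt(1)) = -7/(2 + 1) = -7/3 ≈ -2.3333)
(B*L(2 - 1*(-5), 8) + r) + 17762 = (-7/3*49/3 + 73) + 17762 = (-343/9 + 73) + 17762 = 314/9 + 17762 = 160172/9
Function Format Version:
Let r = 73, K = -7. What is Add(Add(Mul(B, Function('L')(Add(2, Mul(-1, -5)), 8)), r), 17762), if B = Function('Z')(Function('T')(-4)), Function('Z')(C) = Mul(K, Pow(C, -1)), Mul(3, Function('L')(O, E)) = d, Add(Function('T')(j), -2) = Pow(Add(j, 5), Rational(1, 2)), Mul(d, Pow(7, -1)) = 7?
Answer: Rational(160172, 9) ≈ 17797.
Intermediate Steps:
d = 49 (d = Mul(7, 7) = 49)
Function('T')(j) = Add(2, Pow(Add(5, j), Rational(1, 2))) (Function('T')(j) = Add(2, Pow(Add(j, 5), Rational(1, 2))) = Add(2, Pow(Add(5, j), Rational(1, 2))))
Function('L')(O, E) = Rational(49, 3) (Function('L')(O, E) = Mul(Rational(1, 3), 49) = Rational(49, 3))
Function('Z')(C) = Mul(-7, Pow(C, -1))
B = Rational(-7, 3) (B = Mul(-7, Pow(Add(2, Pow(Add(5, -4), Rational(1, 2))), -1)) = Mul(-7, Pow(Add(2, Pow(1, Rational(1, 2))), -1)) = Mul(-7, Pow(Add(2, 1), -1)) = Mul(-7, Pow(3, -1)) = Mul(-7, Rational(1, 3)) = Rational(-7, 3) ≈ -2.3333)
Add(Add(Mul(B, Function('L')(Add(2, Mul(-1, -5)), 8)), r), 17762) = Add(Add(Mul(Rational(-7, 3), Rational(49, 3)), 73), 17762) = Add(Add(Rational(-343, 9), 73), 17762) = Add(Rational(314, 9), 17762) = Rational(160172, 9)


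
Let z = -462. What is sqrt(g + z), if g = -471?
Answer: I*sqrt(933) ≈ 30.545*I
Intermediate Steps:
sqrt(g + z) = sqrt(-471 - 462) = sqrt(-933) = I*sqrt(933)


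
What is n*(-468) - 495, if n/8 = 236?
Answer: -884079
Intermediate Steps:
n = 1888 (n = 8*236 = 1888)
n*(-468) - 495 = 1888*(-468) - 495 = -883584 - 495 = -884079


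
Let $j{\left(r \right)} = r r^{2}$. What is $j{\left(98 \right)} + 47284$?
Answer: $988476$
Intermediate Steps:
$j{\left(r \right)} = r^{3}$
$j{\left(98 \right)} + 47284 = 98^{3} + 47284 = 941192 + 47284 = 988476$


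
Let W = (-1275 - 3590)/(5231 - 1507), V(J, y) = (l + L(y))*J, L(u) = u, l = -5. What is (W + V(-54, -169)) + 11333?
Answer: 11027133/532 ≈ 20728.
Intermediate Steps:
V(J, y) = J*(-5 + y) (V(J, y) = (-5 + y)*J = J*(-5 + y))
W = -695/532 (W = -4865/3724 = -4865*1/3724 = -695/532 ≈ -1.3064)
(W + V(-54, -169)) + 11333 = (-695/532 - 54*(-5 - 169)) + 11333 = (-695/532 - 54*(-174)) + 11333 = (-695/532 + 9396) + 11333 = 4997977/532 + 11333 = 11027133/532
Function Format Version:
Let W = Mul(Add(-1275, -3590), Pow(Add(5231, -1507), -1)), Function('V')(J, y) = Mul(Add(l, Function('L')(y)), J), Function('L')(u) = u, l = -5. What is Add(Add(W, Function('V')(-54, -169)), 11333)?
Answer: Rational(11027133, 532) ≈ 20728.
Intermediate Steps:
Function('V')(J, y) = Mul(J, Add(-5, y)) (Function('V')(J, y) = Mul(Add(-5, y), J) = Mul(J, Add(-5, y)))
W = Rational(-695, 532) (W = Mul(-4865, Pow(3724, -1)) = Mul(-4865, Rational(1, 3724)) = Rational(-695, 532) ≈ -1.3064)
Add(Add(W, Function('V')(-54, -169)), 11333) = Add(Add(Rational(-695, 532), Mul(-54, Add(-5, -169))), 11333) = Add(Add(Rational(-695, 532), Mul(-54, -174)), 11333) = Add(Add(Rational(-695, 532), 9396), 11333) = Add(Rational(4997977, 532), 11333) = Rational(11027133, 532)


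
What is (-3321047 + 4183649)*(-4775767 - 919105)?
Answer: -4912407976944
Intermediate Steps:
(-3321047 + 4183649)*(-4775767 - 919105) = 862602*(-5694872) = -4912407976944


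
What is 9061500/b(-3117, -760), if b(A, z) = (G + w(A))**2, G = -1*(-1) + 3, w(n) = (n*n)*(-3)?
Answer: 9061500/849551281525969 ≈ 1.0666e-8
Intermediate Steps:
w(n) = -3*n**2 (w(n) = n**2*(-3) = -3*n**2)
G = 4 (G = 1 + 3 = 4)
b(A, z) = (4 - 3*A**2)**2
9061500/b(-3117, -760) = 9061500/((-4 + 3*(-3117)**2)**2) = 9061500/((-4 + 3*9715689)**2) = 9061500/((-4 + 29147067)**2) = 9061500/(29147063**2) = 9061500/849551281525969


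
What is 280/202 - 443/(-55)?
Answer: 52443/5555 ≈ 9.4407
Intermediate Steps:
280/202 - 443/(-55) = 280*(1/202) - 443*(-1/55) = 140/101 + 443/55 = 52443/5555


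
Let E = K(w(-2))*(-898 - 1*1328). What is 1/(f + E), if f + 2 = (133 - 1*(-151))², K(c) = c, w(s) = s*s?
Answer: 1/71750 ≈ 1.3937e-5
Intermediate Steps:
w(s) = s²
f = 80654 (f = -2 + (133 - 1*(-151))² = -2 + (133 + 151)² = -2 + 284² = -2 + 80656 = 80654)
E = -8904 (E = (-2)²*(-898 - 1*1328) = 4*(-898 - 1328) = 4*(-2226) = -8904)
1/(f + E) = 1/(80654 - 8904) = 1/71750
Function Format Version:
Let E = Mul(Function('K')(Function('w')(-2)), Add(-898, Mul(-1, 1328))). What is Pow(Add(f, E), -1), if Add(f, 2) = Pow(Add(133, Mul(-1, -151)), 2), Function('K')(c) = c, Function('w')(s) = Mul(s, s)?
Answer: Rational(1, 71750) ≈ 1.3937e-5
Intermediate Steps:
Function('w')(s) = Pow(s, 2)
f = 80654 (f = Add(-2, Pow(Add(133, Mul(-1, -151)), 2)) = Add(-2, Pow(Add(133, 151), 2)) = Add(-2, Pow(284, 2)) = Add(-2, 80656) = 80654)
E = -8904 (E = Mul(Pow(-2, 2), Add(-898, Mul(-1, 1328))) = Mul(4, Add(-898, -1328)) = Mul(4, -2226) = -8904)
Pow(Add(f, E), -1) = Pow(Add(80654, -8904), -1) = Pow(71750, -1) = Rational(1, 71750)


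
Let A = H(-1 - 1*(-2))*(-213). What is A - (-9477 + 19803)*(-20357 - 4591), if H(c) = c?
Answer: 257612835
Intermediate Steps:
A = -213 (A = (-1 - 1*(-2))*(-213) = (-1 + 2)*(-213) = 1*(-213) = -213)
A - (-9477 + 19803)*(-20357 - 4591) = -213 - (-9477 + 19803)*(-20357 - 4591) = -213 - 10326*(-24948) = -213 - 1*(-257613048) = -213 + 257613048 = 257612835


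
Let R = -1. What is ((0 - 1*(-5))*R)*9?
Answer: -45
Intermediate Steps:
((0 - 1*(-5))*R)*9 = ((0 - 1*(-5))*(-1))*9 = ((0 + 5)*(-1))*9 = (5*(-1))*9 = -5*9 = -45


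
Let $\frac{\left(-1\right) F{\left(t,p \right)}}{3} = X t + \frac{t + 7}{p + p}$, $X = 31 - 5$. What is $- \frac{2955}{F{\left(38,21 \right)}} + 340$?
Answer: $\frac{4721770}{13847} \approx 341.0$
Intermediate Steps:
$X = 26$
$F{\left(t,p \right)} = - 78 t - \frac{3 \left(7 + t\right)}{2 p}$ ($F{\left(t,p \right)} = - 3 \left(26 t + \frac{t + 7}{p + p}\right) = - 3 \left(26 t + \frac{7 + t}{2 p}\right) = - 78 t - \frac{3 \left(7 + t\right)}{2 p}$)
$- \frac{2955}{F{\left(38,21 \right)}} + 340 = - \frac{2955}{\frac{3}{2} \cdot \frac{1}{21} \left(-7 - 38 - 1092 \cdot 38\right)} + 340 = - \frac{2955}{\frac{3}{2} \cdot \frac{1}{21} \left(-7 - 38 - 41496\right)} + 340 = - \frac{2955}{\frac{3}{2} \cdot \frac{1}{21} \left(-41541\right)} + 340 = - \frac{2955}{- \frac{41541}{14}} + 340 = \left(-2955\right) \left(- \frac{14}{41541}\right) + 340 = \frac{13790}{13847} + 340 = \frac{4721770}{13847}$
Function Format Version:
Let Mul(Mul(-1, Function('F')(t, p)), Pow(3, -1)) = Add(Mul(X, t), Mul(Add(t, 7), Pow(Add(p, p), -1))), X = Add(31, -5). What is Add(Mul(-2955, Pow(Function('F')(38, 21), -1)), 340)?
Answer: Rational(4721770, 13847) ≈ 341.00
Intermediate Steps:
X = 26
Function('F')(t, p) = Add(Mul(-78, t), Mul(Rational(-3, 2), Pow(p, -1), Add(7, t))) (Function('F')(t, p) = Mul(-3, Add(Mul(26, t), Mul(Add(t, 7), Pow(Add(p, p), -1)))) = Mul(-3, Add(Mul(26, t), Mul(Add(7, t), Pow(Mul(2, p), -1)))) = Mul(-3, Add(Mul(26, t), Mul(Add(7, t), Mul(Rational(1, 2), Pow(p, -1))))) = Mul(-3, Add(Mul(26, t), Mul(Rational(1, 2), Pow(p, -1), Add(7, t)))) = Add(Mul(-78, t), Mul(Rational(-3, 2), Pow(p, -1), Add(7, t))))
Add(Mul(-2955, Pow(Function('F')(38, 21), -1)), 340) = Add(Mul(-2955, Pow(Mul(Rational(3, 2), Pow(21, -1), Add(-7, Mul(-1, 38), Mul(-52, 21, 38))), -1)), 340) = Add(Mul(-2955, Pow(Mul(Rational(3, 2), Rational(1, 21), Add(-7, -38, -41496)), -1)), 340) = Add(Mul(-2955, Pow(Mul(Rational(3, 2), Rational(1, 21), -41541), -1)), 340) = Add(Mul(-2955, Pow(Rational(-41541, 14), -1)), 340) = Add(Mul(-2955, Rational(-14, 41541)), 340) = Add(Rational(13790, 13847), 340) = Rational(4721770, 13847)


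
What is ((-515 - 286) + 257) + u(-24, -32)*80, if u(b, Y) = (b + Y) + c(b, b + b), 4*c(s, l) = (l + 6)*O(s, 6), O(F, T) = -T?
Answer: 16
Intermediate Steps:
c(s, l) = -9 - 3*l/2 (c(s, l) = ((l + 6)*(-1*6))/4 = ((6 + l)*(-6))/4 = (-36 - 6*l)/4 = -9 - 3*l/2)
u(b, Y) = -9 + Y - 2*b (u(b, Y) = (b + Y) + (-9 - 3*(b + b)/2) = (Y + b) + (-9 - 3*b) = -9 + Y - 2*b)
((-515 - 286) + 257) + u(-24, -32)*80 = ((-515 - 286) + 257) + (-9 - 32 - 2*(-24))*80 = (-801 + 257) + (-9 - 32 + 48)*80 = -544 + 7*80 = -544 + 560 = 16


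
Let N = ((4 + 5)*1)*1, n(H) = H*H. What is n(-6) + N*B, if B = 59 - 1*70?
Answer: -63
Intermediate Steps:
n(H) = H²
B = -11 (B = 59 - 70 = -11)
N = 9 (N = (9*1)*1 = 9*1 = 9)
n(-6) + N*B = (-6)² + 9*(-11) = 36 - 99 = -63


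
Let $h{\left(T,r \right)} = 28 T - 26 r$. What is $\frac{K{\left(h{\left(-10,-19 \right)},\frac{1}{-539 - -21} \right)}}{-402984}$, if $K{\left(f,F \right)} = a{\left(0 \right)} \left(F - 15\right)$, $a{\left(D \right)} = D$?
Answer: $0$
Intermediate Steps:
$h{\left(T,r \right)} = - 26 r + 28 T$
$K{\left(f,F \right)} = 0$ ($K{\left(f,F \right)} = 0 \left(F - 15\right) = 0 \left(-15 + F\right) = 0$)
$\frac{K{\left(h{\left(-10,-19 \right)},\frac{1}{-539 - -21} \right)}}{-402984} = \frac{0}{-402984} = 0 \left(- \frac{1}{402984}\right) = 0$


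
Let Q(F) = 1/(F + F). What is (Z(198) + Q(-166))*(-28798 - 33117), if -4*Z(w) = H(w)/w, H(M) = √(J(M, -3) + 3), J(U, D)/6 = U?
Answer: 61915/332 + 61915*√1191/792 ≈ 2884.4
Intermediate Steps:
J(U, D) = 6*U
Q(F) = 1/(2*F)
H(M) = √(3 + 6*M) (H(M) = √(6*M + 3) = √(3 + 6*M))
Z(w) = -√(3 + 6*w)/(4*w)
(Z(198) + Q(-166))*(-28798 - 33117) = (-¼*√(3 + 6*198)/198 + (½)/(-166))*(-28798 - 33117) = (-¼*1/198*√(3 + 1188) + (½)*(-1/166))*(-61915) = (-¼*1/198*√1191 - 1/332)*(-61915) = (-√1191/792 - 1/332)*(-61915) = (-1/332 - √1191/792)*(-61915) = 61915/332 + 61915*√1191/792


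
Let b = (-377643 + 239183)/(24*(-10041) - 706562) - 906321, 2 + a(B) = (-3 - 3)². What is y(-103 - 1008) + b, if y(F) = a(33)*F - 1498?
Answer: -447996363159/473773 ≈ -9.4559e+5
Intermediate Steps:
a(B) = 34 (a(B) = -2 + (-3 - 3)² = -2 + (-6)² = -2 + 36 = 34)
b = -429390349903/473773 (b = -138460/(-240984 - 706562) - 906321 = -138460/(-947546) - 906321 = -138460*(-1/947546) - 906321 = 69230/473773 - 906321 = -429390349903/473773 ≈ -9.0632e+5)
y(F) = -1498 + 34*F (y(F) = 34*F - 1498 = -1498 + 34*F)
y(-103 - 1008) + b = (-1498 + 34*(-103 - 1008)) - 429390349903/473773 = (-1498 + 34*(-1111)) - 429390349903/473773 = (-1498 - 37774) - 429390349903/473773 = -39272 - 429390349903/473773 = -447996363159/473773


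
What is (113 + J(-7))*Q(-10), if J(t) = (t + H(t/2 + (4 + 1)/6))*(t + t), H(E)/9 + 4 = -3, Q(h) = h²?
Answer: 109300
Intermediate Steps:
H(E) = -63 (H(E) = -36 + 9*(-3) = -36 - 27 = -63)
J(t) = 2*t*(-63 + t) (J(t) = (t - 63)*(t + t) = (-63 + t)*(2*t) = 2*t*(-63 + t))
(113 + J(-7))*Q(-10) = (113 + 2*(-7)*(-63 - 7))*(-10)² = (113 + 2*(-7)*(-70))*100 = (113 + 980)*100 = 1093*100 = 109300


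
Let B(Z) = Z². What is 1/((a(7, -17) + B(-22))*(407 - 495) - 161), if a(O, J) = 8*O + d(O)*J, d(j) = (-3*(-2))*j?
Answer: 1/15151 ≈ 6.6002e-5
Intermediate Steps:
d(j) = 6*j
a(O, J) = 8*O + 6*J*O (a(O, J) = 8*O + (6*O)*J = 8*O + 6*J*O)
1/((a(7, -17) + B(-22))*(407 - 495) - 161) = 1/((2*7*(4 + 3*(-17)) + (-22)²)*(407 - 495) - 161) = 1/((2*7*(4 - 51) + 484)*(-88) - 161) = 1/((2*7*(-47) + 484)*(-88) - 161) = 1/((-658 + 484)*(-88) - 161) = 1/(-174*(-88) - 161) = 1/(15312 - 161) = 1/15151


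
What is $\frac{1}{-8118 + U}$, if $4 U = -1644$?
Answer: $- \frac{1}{8529} \approx -0.00011725$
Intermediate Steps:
$U = -411$ ($U = \frac{1}{4} \left(-1644\right) = -411$)
$\frac{1}{-8118 + U} = \frac{1}{-8118 - 411} = \frac{1}{-8529} = - \frac{1}{8529}$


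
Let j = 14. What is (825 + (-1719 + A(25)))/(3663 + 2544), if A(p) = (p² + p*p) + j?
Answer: 370/6207 ≈ 0.059610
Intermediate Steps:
A(p) = 14 + 2*p² (A(p) = (p² + p*p) + 14 = (p² + p²) + 14 = 2*p² + 14 = 14 + 2*p²)
(825 + (-1719 + A(25)))/(3663 + 2544) = (825 + (-1719 + (14 + 2*25²)))/(3663 + 2544) = (825 + (-1719 + (14 + 2*625)))/6207 = (825 + (-1719 + (14 + 1250)))*(1/6207) = (825 + (-1719 + 1264))*(1/6207) = (825 - 455)*(1/6207) = 370*(1/6207) = 370/6207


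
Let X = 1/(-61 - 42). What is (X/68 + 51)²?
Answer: 127593983209/49056016 ≈ 2601.0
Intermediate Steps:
X = -1/103 (X = 1/(-103) = -1/103 ≈ -0.0097087)
(X/68 + 51)² = (-1/103/68 + 51)² = (-1/103*1/68 + 51)² = (-1/7004 + 51)² = (357203/7004)² = 127593983209/49056016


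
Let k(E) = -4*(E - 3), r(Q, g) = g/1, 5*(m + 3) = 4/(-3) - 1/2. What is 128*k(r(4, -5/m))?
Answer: 78336/101 ≈ 775.60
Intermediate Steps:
m = -101/30 (m = -3 + (4/(-3) - 1/2)/5 = -3 + (4*(-⅓) - 1*½)/5 = -3 + (-4/3 - ½)/5 = -3 + (⅕)*(-11/6) = -3 - 11/30 = -101/30 ≈ -3.3667)
r(Q, g) = g (r(Q, g) = g*1 = g)
k(E) = 12 - 4*E (k(E) = -4*(-3 + E) = 12 - 4*E)
128*k(r(4, -5/m)) = 128*(12 - (-20)/(-101/30)) = 128*(12 - (-20)*(-30)/101) = 128*(12 - 4*150/101) = 128*(12 - 600/101) = 128*(612/101) = 78336/101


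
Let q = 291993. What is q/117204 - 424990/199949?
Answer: 2857726799/7811607532 ≈ 0.36583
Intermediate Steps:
q/117204 - 424990/199949 = 291993/117204 - 424990/199949 = 291993*(1/117204) - 424990*1/199949 = 97331/39068 - 424990/199949 = 2857726799/7811607532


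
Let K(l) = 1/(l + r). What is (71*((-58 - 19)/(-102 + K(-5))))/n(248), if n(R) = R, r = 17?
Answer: 16401/75826 ≈ 0.21630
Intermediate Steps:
K(l) = 1/(17 + l) (K(l) = 1/(l + 17) = 1/(17 + l))
(71*((-58 - 19)/(-102 + K(-5))))/n(248) = (71*((-58 - 19)/(-102 + 1/(17 - 5))))/248 = (71*(-77/(-102 + 1/12)))*(1/248) = (71*(-77/(-1223/12)))*(1/248) = (71*(-77*(-12/1223)))*(1/248) = (71*(924/1223))*(1/248) = (65604/1223)*(1/248) = 16401/75826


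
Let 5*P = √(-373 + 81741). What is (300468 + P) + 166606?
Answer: 467074 + 2*√20342/5 ≈ 4.6713e+5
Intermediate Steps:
P = 2*√20342/5 (P = √(-373 + 81741)/5 = √81368/5 = (2*√20342)/5 = 2*√20342/5 ≈ 57.050)
(300468 + P) + 166606 = (300468 + 2*√20342/5) + 166606 = 467074 + 2*√20342/5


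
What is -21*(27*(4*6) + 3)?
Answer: -13671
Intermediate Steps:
-21*(27*(4*6) + 3) = -21*(27*24 + 3) = -21*(648 + 3) = -21*651 = -13671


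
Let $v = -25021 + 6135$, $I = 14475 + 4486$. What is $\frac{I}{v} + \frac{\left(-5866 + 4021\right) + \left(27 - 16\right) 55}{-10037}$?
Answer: $- \frac{166892917}{189558782} \approx -0.88043$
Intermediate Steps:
$I = 18961$
$v = -18886$
$\frac{I}{v} + \frac{\left(-5866 + 4021\right) + \left(27 - 16\right) 55}{-10037} = \frac{18961}{-18886} + \frac{\left(-5866 + 4021\right) + \left(27 - 16\right) 55}{-10037} = 18961 \left(- \frac{1}{18886}\right) + \left(-1845 + 11 \cdot 55\right) \left(- \frac{1}{10037}\right) = - \frac{18961}{18886} + \left(-1845 + 605\right) \left(- \frac{1}{10037}\right) = - \frac{18961}{18886} - - \frac{1240}{10037} = - \frac{18961}{18886} + \frac{1240}{10037} = - \frac{166892917}{189558782}$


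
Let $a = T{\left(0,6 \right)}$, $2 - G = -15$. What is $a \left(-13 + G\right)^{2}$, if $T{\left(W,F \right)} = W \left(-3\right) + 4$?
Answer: $64$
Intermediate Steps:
$G = 17$ ($G = 2 - -15 = 2 + 15 = 17$)
$T{\left(W,F \right)} = 4 - 3 W$ ($T{\left(W,F \right)} = - 3 W + 4 = 4 - 3 W$)
$a = 4$ ($a = 4 - 0 = 4 + 0 = 4$)
$a \left(-13 + G\right)^{2} = 4 \left(-13 + 17\right)^{2} = 4 \cdot 4^{2} = 4 \cdot 16 = 64$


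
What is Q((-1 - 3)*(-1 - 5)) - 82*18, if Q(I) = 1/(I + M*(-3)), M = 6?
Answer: -8855/6 ≈ -1475.8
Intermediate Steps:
Q(I) = 1/(-18 + I) (Q(I) = 1/(I + 6*(-3)) = 1/(I - 18) = 1/(-18 + I))
Q((-1 - 3)*(-1 - 5)) - 82*18 = 1/(-18 + (-1 - 3)*(-1 - 5)) - 82*18 = 1/(-18 - 4*(-6)) - 1476 = 1/(-18 + 24) - 1476 = 1/6 - 1476 = -8855/6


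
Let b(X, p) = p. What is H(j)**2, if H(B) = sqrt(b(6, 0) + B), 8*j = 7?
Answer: 7/8 ≈ 0.87500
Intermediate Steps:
j = 7/8 (j = (1/8)*7 = 7/8 ≈ 0.87500)
H(B) = sqrt(B) (H(B) = sqrt(0 + B) = sqrt(B))
H(j)**2 = (sqrt(7/8))**2 = (sqrt(14)/4)**2 = 7/8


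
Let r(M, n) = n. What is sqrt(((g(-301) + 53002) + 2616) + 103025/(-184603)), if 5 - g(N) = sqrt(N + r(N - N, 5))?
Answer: sqrt(1895516460491332 - 68156535218*I*sqrt(74))/184603 ≈ 235.84 - 0.036475*I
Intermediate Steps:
g(N) = 5 - sqrt(5 + N) (g(N) = 5 - sqrt(N + 5) = 5 - sqrt(5 + N))
sqrt(((g(-301) + 53002) + 2616) + 103025/(-184603)) = sqrt((((5 - sqrt(5 - 301)) + 53002) + 2616) + 103025/(-184603)) = sqrt((((5 - sqrt(-296)) + 53002) + 2616) + 103025*(-1/184603)) = sqrt((((5 - 2*I*sqrt(74)) + 53002) + 2616) - 103025/184603) = sqrt(((53007 - 2*I*sqrt(74)) + 2616) - 103025/184603) = sqrt((55623 - 2*I*sqrt(74)) - 103025/184603) = sqrt(10268069644/184603 - 2*I*sqrt(74))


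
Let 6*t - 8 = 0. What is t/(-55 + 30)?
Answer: -4/75 ≈ -0.053333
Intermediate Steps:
t = 4/3 (t = 4/3 + (⅙)*0 = 4/3 + 0 = 4/3 ≈ 1.3333)
t/(-55 + 30) = (4/3)/(-55 + 30) = (4/3)/(-25) = -1/25*4/3 = -4/75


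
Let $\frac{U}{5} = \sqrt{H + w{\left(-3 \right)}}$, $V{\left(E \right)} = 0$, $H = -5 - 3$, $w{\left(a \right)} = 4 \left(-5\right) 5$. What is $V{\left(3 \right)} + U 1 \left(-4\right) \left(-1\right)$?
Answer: $120 i \sqrt{3} \approx 207.85 i$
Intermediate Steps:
$w{\left(a \right)} = -100$ ($w{\left(a \right)} = \left(-20\right) 5 = -100$)
$H = -8$ ($H = -5 - 3 = -8$)
$U = 30 i \sqrt{3}$ ($U = 5 \sqrt{-8 - 100} = 5 \sqrt{-108} = 5 \cdot 6 i \sqrt{3} = 30 i \sqrt{3} \approx 51.962 i$)
$V{\left(3 \right)} + U 1 \left(-4\right) \left(-1\right) = 0 + 30 i \sqrt{3} \cdot 1 \left(-4\right) \left(-1\right) = 0 + 30 i \sqrt{3} \left(-4\right) \left(-1\right) = 0 + - 120 i \sqrt{3} \left(-1\right) = 0 + 120 i \sqrt{3} = 120 i \sqrt{3}$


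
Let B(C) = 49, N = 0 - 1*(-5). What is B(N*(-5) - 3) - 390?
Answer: -341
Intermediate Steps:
N = 5 (N = 0 + 5 = 5)
B(N*(-5) - 3) - 390 = 49 - 390 = -341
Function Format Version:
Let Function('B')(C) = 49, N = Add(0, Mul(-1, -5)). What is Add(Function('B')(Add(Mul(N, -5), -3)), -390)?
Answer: -341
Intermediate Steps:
N = 5 (N = Add(0, 5) = 5)
Add(Function('B')(Add(Mul(N, -5), -3)), -390) = Add(49, -390) = -341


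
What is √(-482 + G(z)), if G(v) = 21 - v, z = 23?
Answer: 22*I ≈ 22.0*I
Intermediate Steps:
√(-482 + G(z)) = √(-482 + (21 - 1*23)) = √(-482 + (21 - 23)) = √(-482 - 2) = √(-484) = 22*I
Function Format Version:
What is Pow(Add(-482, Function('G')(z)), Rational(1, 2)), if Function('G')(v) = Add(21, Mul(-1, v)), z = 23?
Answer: Mul(22, I) ≈ Mul(22.000, I)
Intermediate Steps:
Pow(Add(-482, Function('G')(z)), Rational(1, 2)) = Pow(Add(-482, Add(21, Mul(-1, 23))), Rational(1, 2)) = Pow(Add(-482, Add(21, -23)), Rational(1, 2)) = Pow(Add(-482, -2), Rational(1, 2)) = Pow(-484, Rational(1, 2)) = Mul(22, I)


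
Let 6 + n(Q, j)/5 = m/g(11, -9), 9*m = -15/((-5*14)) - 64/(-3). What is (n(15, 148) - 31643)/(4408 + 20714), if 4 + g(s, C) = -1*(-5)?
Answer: -11967869/9496116 ≈ -1.2603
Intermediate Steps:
g(s, C) = 1 (g(s, C) = -4 - 1*(-5) = -4 + 5 = 1)
m = 905/378 (m = (-15/((-5*14)) - 64/(-3))/9 = (-15/(-70) - 64*(-⅓))/9 = (-15*(-1/70) + 64/3)/9 = (3/14 + 64/3)/9 = (⅑)*(905/42) = 905/378 ≈ 2.3942)
n(Q, j) = -6815/378 (n(Q, j) = -30 + 5*((905/378)/1) = -30 + 5*((905/378)*1) = -30 + 5*(905/378) = -30 + 4525/378 = -6815/378)
(n(15, 148) - 31643)/(4408 + 20714) = (-6815/378 - 31643)/(4408 + 20714) = -11967869/378/25122 = -11967869/378*1/25122 = -11967869/9496116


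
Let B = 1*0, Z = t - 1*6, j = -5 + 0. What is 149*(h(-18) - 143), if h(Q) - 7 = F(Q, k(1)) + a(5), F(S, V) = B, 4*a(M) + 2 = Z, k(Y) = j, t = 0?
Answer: -20562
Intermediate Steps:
j = -5
k(Y) = -5
Z = -6 (Z = 0 - 1*6 = 0 - 6 = -6)
a(M) = -2 (a(M) = -½ + (¼)*(-6) = -½ - 3/2 = -2)
B = 0
F(S, V) = 0
h(Q) = 5 (h(Q) = 7 + (0 - 2) = 7 - 2 = 5)
149*(h(-18) - 143) = 149*(5 - 143) = 149*(-138) = -20562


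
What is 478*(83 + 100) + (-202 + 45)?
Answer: 87317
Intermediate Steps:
478*(83 + 100) + (-202 + 45) = 478*183 - 157 = 87474 - 157 = 87317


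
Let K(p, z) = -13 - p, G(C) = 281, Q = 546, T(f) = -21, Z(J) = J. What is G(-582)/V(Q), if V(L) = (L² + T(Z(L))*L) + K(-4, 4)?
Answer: 281/286641 ≈ 0.00098032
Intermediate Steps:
V(L) = -9 + L² - 21*L (V(L) = (L² - 21*L) + (-13 - 1*(-4)) = (L² - 21*L) + (-13 + 4) = (L² - 21*L) - 9 = -9 + L² - 21*L)
G(-582)/V(Q) = 281/(-9 + 546² - 21*546) = 281/(-9 + 298116 - 11466) = 281/286641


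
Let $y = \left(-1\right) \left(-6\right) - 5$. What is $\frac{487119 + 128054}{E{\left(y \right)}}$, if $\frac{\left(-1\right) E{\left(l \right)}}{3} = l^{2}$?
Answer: $- \frac{615173}{3} \approx -2.0506 \cdot 10^{5}$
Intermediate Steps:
$y = 1$ ($y = 6 - 5 = 1$)
$E{\left(l \right)} = - 3 l^{2}$
$\frac{487119 + 128054}{E{\left(y \right)}} = \frac{487119 + 128054}{\left(-3\right) 1^{2}} = \frac{615173}{\left(-3\right) 1} = \frac{615173}{-3} = 615173 \left(- \frac{1}{3}\right) = - \frac{615173}{3}$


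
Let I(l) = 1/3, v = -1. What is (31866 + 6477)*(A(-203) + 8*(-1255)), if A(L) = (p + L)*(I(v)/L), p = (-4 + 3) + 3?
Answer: -78145066179/203 ≈ -3.8495e+8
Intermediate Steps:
p = 2 (p = -1 + 3 = 2)
I(l) = ⅓
A(L) = (2 + L)/(3*L) (A(L) = (2 + L)*(1/(3*L)) = (2 + L)/(3*L))
(31866 + 6477)*(A(-203) + 8*(-1255)) = (31866 + 6477)*((⅓)*(2 - 203)/(-203) + 8*(-1255)) = 38343*((⅓)*(-1/203)*(-201) - 10040) = 38343*(67/203 - 10040) = 38343*(-2038053/203) = -78145066179/203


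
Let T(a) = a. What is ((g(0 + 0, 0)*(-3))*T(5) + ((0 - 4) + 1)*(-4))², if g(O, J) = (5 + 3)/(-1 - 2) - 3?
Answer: 9409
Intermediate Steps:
g(O, J) = -17/3 (g(O, J) = 8/(-3) - 3 = 8*(-⅓) - 3 = -8/3 - 3 = -17/3)
((g(0 + 0, 0)*(-3))*T(5) + ((0 - 4) + 1)*(-4))² = (-17/3*(-3)*5 + ((0 - 4) + 1)*(-4))² = (17*5 + (-4 + 1)*(-4))² = (85 - 3*(-4))² = (85 + 12)² = 97² = 9409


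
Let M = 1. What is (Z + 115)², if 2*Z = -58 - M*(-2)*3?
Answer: 7921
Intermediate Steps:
Z = -26 (Z = (-58 - 1*(-2)*3)/2 = (-58 - (-2)*3)/2 = (-58 - 1*(-6))/2 = (-58 + 6)/2 = (½)*(-52) = -26)
(Z + 115)² = (-26 + 115)² = 89² = 7921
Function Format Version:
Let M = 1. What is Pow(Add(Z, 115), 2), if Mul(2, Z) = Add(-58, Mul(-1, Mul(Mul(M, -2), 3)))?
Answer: 7921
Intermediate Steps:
Z = -26 (Z = Mul(Rational(1, 2), Add(-58, Mul(-1, Mul(Mul(1, -2), 3)))) = Mul(Rational(1, 2), Add(-58, Mul(-1, Mul(-2, 3)))) = Mul(Rational(1, 2), Add(-58, Mul(-1, -6))) = Mul(Rational(1, 2), Add(-58, 6)) = Mul(Rational(1, 2), -52) = -26)
Pow(Add(Z, 115), 2) = Pow(Add(-26, 115), 2) = Pow(89, 2) = 7921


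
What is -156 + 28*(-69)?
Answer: -2088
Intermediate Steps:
-156 + 28*(-69) = -156 - 1932 = -2088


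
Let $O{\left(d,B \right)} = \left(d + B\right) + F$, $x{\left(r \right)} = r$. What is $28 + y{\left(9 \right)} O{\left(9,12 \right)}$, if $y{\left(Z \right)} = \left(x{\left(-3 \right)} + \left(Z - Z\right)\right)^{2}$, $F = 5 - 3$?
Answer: $235$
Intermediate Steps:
$F = 2$
$y{\left(Z \right)} = 9$ ($y{\left(Z \right)} = \left(-3 + \left(Z - Z\right)\right)^{2} = \left(-3 + 0\right)^{2} = \left(-3\right)^{2} = 9$)
$O{\left(d,B \right)} = 2 + B + d$ ($O{\left(d,B \right)} = \left(d + B\right) + 2 = \left(B + d\right) + 2 = 2 + B + d$)
$28 + y{\left(9 \right)} O{\left(9,12 \right)} = 28 + 9 \left(2 + 12 + 9\right) = 28 + 9 \cdot 23 = 28 + 207 = 235$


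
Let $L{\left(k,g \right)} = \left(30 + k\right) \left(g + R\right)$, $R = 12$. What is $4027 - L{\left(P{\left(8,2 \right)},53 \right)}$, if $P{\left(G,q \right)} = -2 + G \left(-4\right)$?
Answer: $4287$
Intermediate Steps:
$P{\left(G,q \right)} = -2 - 4 G$
$L{\left(k,g \right)} = \left(12 + g\right) \left(30 + k\right)$ ($L{\left(k,g \right)} = \left(30 + k\right) \left(g + 12\right) = \left(30 + k\right) \left(12 + g\right) = \left(12 + g\right) \left(30 + k\right)$)
$4027 - L{\left(P{\left(8,2 \right)},53 \right)} = 4027 - \left(360 + 12 \left(-2 - 32\right) + 30 \cdot 53 + 53 \left(-2 - 32\right)\right) = 4027 - \left(360 + 12 \left(-2 - 32\right) + 1590 + 53 \left(-2 - 32\right)\right) = 4027 - \left(360 + 12 \left(-34\right) + 1590 + 53 \left(-34\right)\right) = 4027 - \left(360 - 408 + 1590 - 1802\right) = 4027 - -260 = 4027 + 260 = 4287$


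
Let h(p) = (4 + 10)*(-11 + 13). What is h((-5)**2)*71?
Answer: 1988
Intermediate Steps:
h(p) = 28 (h(p) = 14*2 = 28)
h((-5)**2)*71 = 28*71 = 1988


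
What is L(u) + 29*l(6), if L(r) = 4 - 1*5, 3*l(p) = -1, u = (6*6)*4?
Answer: -32/3 ≈ -10.667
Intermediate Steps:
u = 144 (u = 36*4 = 144)
l(p) = -⅓ (l(p) = (⅓)*(-1) = -⅓)
L(r) = -1 (L(r) = 4 - 5 = -1)
L(u) + 29*l(6) = -1 + 29*(-⅓) = -1 - 29/3 = -32/3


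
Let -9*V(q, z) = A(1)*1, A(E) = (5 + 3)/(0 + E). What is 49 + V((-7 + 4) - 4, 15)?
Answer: 433/9 ≈ 48.111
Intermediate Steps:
A(E) = 8/E
V(q, z) = -8/9 (V(q, z) = -8/1/9 = -8*1/9 = -8/9)
49 + V((-7 + 4) - 4, 15) = 49 - 8/9 = 433/9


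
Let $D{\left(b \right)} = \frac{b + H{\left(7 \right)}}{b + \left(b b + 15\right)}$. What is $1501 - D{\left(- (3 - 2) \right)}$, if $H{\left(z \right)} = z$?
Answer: $\frac{7503}{5} \approx 1500.6$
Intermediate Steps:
$D{\left(b \right)} = \frac{7 + b}{15 + b + b^{2}}$ ($D{\left(b \right)} = \frac{b + 7}{b + \left(b b + 15\right)} = \frac{7 + b}{b + \left(b^{2} + 15\right)} = \frac{7 + b}{b + \left(15 + b^{2}\right)} = \frac{7 + b}{15 + b + b^{2}}$)
$1501 - D{\left(- (3 - 2) \right)} = 1501 - \frac{7 - \left(3 - 2\right)}{15 - \left(3 - 2\right) + \left(- (3 - 2)\right)^{2}} = 1501 - \frac{7 - 1}{15 - 1 + \left(\left(-1\right) 1\right)^{2}} = 1501 - \frac{7 - 1}{15 - 1 + \left(-1\right)^{2}} = 1501 - \frac{1}{15 - 1 + 1} \cdot 6 = 1501 - \frac{1}{15} \cdot 6 = 1501 - \frac{2}{5} = \frac{7503}{5}$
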